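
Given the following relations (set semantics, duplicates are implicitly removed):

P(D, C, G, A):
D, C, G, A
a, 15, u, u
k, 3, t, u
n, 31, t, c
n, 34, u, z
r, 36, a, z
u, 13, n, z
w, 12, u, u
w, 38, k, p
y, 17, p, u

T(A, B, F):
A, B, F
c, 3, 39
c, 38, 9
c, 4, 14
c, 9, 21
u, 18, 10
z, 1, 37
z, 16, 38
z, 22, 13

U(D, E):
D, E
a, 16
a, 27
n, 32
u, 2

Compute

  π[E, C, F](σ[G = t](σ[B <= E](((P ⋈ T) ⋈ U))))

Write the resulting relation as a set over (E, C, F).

P ⋈ T (natural join on A): {(a, 15, u, u, 18, 10), (k, 3, t, u, 18, 10), (n, 31, t, c, 3, 39), (n, 31, t, c, 38, 9), (n, 31, t, c, 4, 14), (n, 31, t, c, 9, 21), (n, 34, u, z, 1, 37), (n, 34, u, z, 16, 38), (n, 34, u, z, 22, 13), (r, 36, a, z, 1, 37), (r, 36, a, z, 16, 38), (r, 36, a, z, 22, 13), (u, 13, n, z, 1, 37), (u, 13, n, z, 16, 38), (u, 13, n, z, 22, 13), (w, 12, u, u, 18, 10), (y, 17, p, u, 18, 10)}
(P ⋈ T) ⋈ U (natural join on D): {(a, 15, u, u, 18, 10, 16), (a, 15, u, u, 18, 10, 27), (n, 31, t, c, 3, 39, 32), (n, 31, t, c, 38, 9, 32), (n, 31, t, c, 4, 14, 32), (n, 31, t, c, 9, 21, 32), (n, 34, u, z, 1, 37, 32), (n, 34, u, z, 16, 38, 32), (n, 34, u, z, 22, 13, 32), (u, 13, n, z, 1, 37, 2), (u, 13, n, z, 16, 38, 2), (u, 13, n, z, 22, 13, 2)}
σ[B <= E]: keep tuples satisfying B <= E → {(a, 15, u, u, 18, 10, 27), (n, 31, t, c, 3, 39, 32), (n, 31, t, c, 4, 14, 32), (n, 31, t, c, 9, 21, 32), (n, 34, u, z, 1, 37, 32), (n, 34, u, z, 16, 38, 32), (n, 34, u, z, 22, 13, 32), (u, 13, n, z, 1, 37, 2)}
σ[G = t]: keep tuples satisfying G = t → {(n, 31, t, c, 3, 39, 32), (n, 31, t, c, 4, 14, 32), (n, 31, t, c, 9, 21, 32)}
Keep only column(s) E, C, F: {(32, 31, 14), (32, 31, 21), (32, 31, 39)}

{(32, 31, 14), (32, 31, 21), (32, 31, 39)}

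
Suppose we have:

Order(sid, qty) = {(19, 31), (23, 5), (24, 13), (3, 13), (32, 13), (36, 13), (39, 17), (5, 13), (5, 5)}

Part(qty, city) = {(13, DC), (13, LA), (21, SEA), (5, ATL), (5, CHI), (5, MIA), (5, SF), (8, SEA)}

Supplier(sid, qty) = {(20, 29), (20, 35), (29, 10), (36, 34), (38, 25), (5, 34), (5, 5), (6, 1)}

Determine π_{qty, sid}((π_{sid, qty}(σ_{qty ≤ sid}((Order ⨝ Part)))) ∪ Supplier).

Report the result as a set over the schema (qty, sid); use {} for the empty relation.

{(1, 6), (10, 29), (13, 24), (13, 32), (13, 36), (25, 38), (29, 20), (34, 36), (34, 5), (35, 20), (5, 23), (5, 5)}

Order ⋈ Part (natural join on qty): {(23, 5, ATL), (23, 5, CHI), (23, 5, MIA), (23, 5, SF), (24, 13, DC), (24, 13, LA), (3, 13, DC), (3, 13, LA), (32, 13, DC), (32, 13, LA), (36, 13, DC), (36, 13, LA), (5, 13, DC), (5, 13, LA), (5, 5, ATL), (5, 5, CHI), (5, 5, MIA), (5, 5, SF)}
Filtering on qty ≤ sid leaves {(23, 5, ATL), (23, 5, CHI), (23, 5, MIA), (23, 5, SF), (24, 13, DC), (24, 13, LA), (32, 13, DC), (32, 13, LA), (36, 13, DC), (36, 13, LA), (5, 5, ATL), (5, 5, CHI), (5, 5, MIA), (5, 5, SF)}.
π[sid, qty]: project onto (sid, qty) (9 duplicate(s) eliminated) → {(23, 5), (24, 13), (32, 13), (36, 13), (5, 5)}
Taking the union: {(20, 29), (20, 35), (23, 5), (24, 13), (29, 10), (32, 13), (36, 13), (36, 34), (38, 25), (5, 34), (5, 5), (6, 1)}
π[qty, sid]: project onto (qty, sid) → {(1, 6), (10, 29), (13, 24), (13, 32), (13, 36), (25, 38), (29, 20), (34, 36), (34, 5), (35, 20), (5, 23), (5, 5)}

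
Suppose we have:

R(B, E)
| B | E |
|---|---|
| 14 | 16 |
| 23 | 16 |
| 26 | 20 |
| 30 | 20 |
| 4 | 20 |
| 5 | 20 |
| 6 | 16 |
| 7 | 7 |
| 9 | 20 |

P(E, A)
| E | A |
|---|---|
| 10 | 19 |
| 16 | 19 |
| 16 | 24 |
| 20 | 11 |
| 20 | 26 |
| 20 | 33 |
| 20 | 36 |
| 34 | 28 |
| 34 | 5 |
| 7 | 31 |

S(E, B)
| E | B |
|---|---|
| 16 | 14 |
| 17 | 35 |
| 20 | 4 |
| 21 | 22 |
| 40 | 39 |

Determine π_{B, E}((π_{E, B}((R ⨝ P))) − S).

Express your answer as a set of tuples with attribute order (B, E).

Natural join on E: {(14, 16, 19), (14, 16, 24), (23, 16, 19), (23, 16, 24), (26, 20, 11), (26, 20, 26), (26, 20, 33), (26, 20, 36), (30, 20, 11), (30, 20, 26), (30, 20, 33), (30, 20, 36), (4, 20, 11), (4, 20, 26), (4, 20, 33), (4, 20, 36), (5, 20, 11), (5, 20, 26), (5, 20, 33), (5, 20, 36), (6, 16, 19), (6, 16, 24), (7, 7, 31), (9, 20, 11), (9, 20, 26), (9, 20, 33), (9, 20, 36)}
π[E, B]: project onto (E, B) (18 duplicate(s) eliminated) → {(16, 14), (16, 23), (16, 6), (20, 26), (20, 30), (20, 4), (20, 5), (20, 9), (7, 7)}
Difference: {(16, 14), (16, 23), (16, 6), (20, 26), (20, 30), (20, 4), (20, 5), (20, 9), (7, 7)} with {(16, 14), (17, 35), (20, 4), (21, 22), (40, 39)} → {(16, 23), (16, 6), (20, 26), (20, 30), (20, 5), (20, 9), (7, 7)}
π[B, E]: project onto (B, E) → {(23, 16), (26, 20), (30, 20), (5, 20), (6, 16), (7, 7), (9, 20)}

{(23, 16), (26, 20), (30, 20), (5, 20), (6, 16), (7, 7), (9, 20)}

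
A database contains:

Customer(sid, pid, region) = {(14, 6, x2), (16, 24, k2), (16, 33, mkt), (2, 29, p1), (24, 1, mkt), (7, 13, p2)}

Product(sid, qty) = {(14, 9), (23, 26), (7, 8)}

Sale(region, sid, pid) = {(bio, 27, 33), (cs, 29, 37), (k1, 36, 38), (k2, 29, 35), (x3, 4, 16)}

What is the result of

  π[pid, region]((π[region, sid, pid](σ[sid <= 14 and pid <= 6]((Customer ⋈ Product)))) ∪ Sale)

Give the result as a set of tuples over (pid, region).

Natural join on sid: {(14, 6, x2, 9), (7, 13, p2, 8)}
Filtering on sid <= 14 and pid <= 6 leaves {(14, 6, x2, 9)}.
π_{region, sid, pid} gives {(x2, 14, 6)}.
Union: {(x2, 14, 6)} with {(bio, 27, 33), (cs, 29, 37), (k1, 36, 38), (k2, 29, 35), (x3, 4, 16)} → {(bio, 27, 33), (cs, 29, 37), (k1, 36, 38), (k2, 29, 35), (x2, 14, 6), (x3, 4, 16)}
π_{pid, region} gives {(16, x3), (33, bio), (35, k2), (37, cs), (38, k1), (6, x2)}.

{(16, x3), (33, bio), (35, k2), (37, cs), (38, k1), (6, x2)}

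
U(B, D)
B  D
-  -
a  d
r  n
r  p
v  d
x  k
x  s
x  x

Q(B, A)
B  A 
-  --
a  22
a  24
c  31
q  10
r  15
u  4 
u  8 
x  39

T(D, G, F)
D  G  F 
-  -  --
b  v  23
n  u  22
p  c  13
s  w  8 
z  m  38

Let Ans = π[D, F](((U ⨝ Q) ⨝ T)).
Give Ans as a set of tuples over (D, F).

Natural join on B: {(a, d, 22), (a, d, 24), (r, n, 15), (r, p, 15), (x, k, 39), (x, s, 39), (x, x, 39)}
Natural join on D: {(r, n, 15, u, 22), (r, p, 15, c, 13), (x, s, 39, w, 8)}
π[D, F]: project onto (D, F) → {(n, 22), (p, 13), (s, 8)}

{(n, 22), (p, 13), (s, 8)}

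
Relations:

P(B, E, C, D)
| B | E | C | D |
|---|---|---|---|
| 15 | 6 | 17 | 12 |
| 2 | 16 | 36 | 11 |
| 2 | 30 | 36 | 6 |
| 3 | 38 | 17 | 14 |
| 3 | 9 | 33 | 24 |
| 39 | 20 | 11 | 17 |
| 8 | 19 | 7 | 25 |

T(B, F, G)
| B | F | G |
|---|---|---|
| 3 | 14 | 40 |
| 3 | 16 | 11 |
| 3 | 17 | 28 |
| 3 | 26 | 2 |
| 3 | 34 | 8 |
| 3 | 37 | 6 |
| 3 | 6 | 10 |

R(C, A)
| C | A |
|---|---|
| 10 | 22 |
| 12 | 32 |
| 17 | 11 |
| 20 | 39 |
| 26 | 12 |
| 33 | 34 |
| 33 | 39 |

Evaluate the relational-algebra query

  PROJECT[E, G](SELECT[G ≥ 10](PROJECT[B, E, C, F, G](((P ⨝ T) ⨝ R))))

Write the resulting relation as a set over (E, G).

{(38, 10), (38, 11), (38, 28), (38, 40), (9, 10), (9, 11), (9, 28), (9, 40)}

P ⋈ T (natural join on B): {(3, 38, 17, 14, 14, 40), (3, 38, 17, 14, 16, 11), (3, 38, 17, 14, 17, 28), (3, 38, 17, 14, 26, 2), (3, 38, 17, 14, 34, 8), (3, 38, 17, 14, 37, 6), (3, 38, 17, 14, 6, 10), (3, 9, 33, 24, 14, 40), (3, 9, 33, 24, 16, 11), (3, 9, 33, 24, 17, 28), (3, 9, 33, 24, 26, 2), (3, 9, 33, 24, 34, 8), (3, 9, 33, 24, 37, 6), (3, 9, 33, 24, 6, 10)}
(P ⨝ T) ⋈ R (natural join on C): {(3, 38, 17, 14, 14, 40, 11), (3, 38, 17, 14, 16, 11, 11), (3, 38, 17, 14, 17, 28, 11), (3, 38, 17, 14, 26, 2, 11), (3, 38, 17, 14, 34, 8, 11), (3, 38, 17, 14, 37, 6, 11), (3, 38, 17, 14, 6, 10, 11), (3, 9, 33, 24, 14, 40, 34), (3, 9, 33, 24, 14, 40, 39), (3, 9, 33, 24, 16, 11, 34), (3, 9, 33, 24, 16, 11, 39), (3, 9, 33, 24, 17, 28, 34), (3, 9, 33, 24, 17, 28, 39), (3, 9, 33, 24, 26, 2, 34), (3, 9, 33, 24, 26, 2, 39), (3, 9, 33, 24, 34, 8, 34), (3, 9, 33, 24, 34, 8, 39), (3, 9, 33, 24, 37, 6, 34), (3, 9, 33, 24, 37, 6, 39), (3, 9, 33, 24, 6, 10, 34), (3, 9, 33, 24, 6, 10, 39)}
Keep only column(s) B, E, C, F, G (7 duplicate(s) eliminated): {(3, 38, 17, 14, 40), (3, 38, 17, 16, 11), (3, 38, 17, 17, 28), (3, 38, 17, 26, 2), (3, 38, 17, 34, 8), (3, 38, 17, 37, 6), (3, 38, 17, 6, 10), (3, 9, 33, 14, 40), (3, 9, 33, 16, 11), (3, 9, 33, 17, 28), (3, 9, 33, 26, 2), (3, 9, 33, 34, 8), (3, 9, 33, 37, 6), (3, 9, 33, 6, 10)}
Filtering on G ≥ 10 leaves {(3, 38, 17, 14, 40), (3, 38, 17, 16, 11), (3, 38, 17, 17, 28), (3, 38, 17, 6, 10), (3, 9, 33, 14, 40), (3, 9, 33, 16, 11), (3, 9, 33, 17, 28), (3, 9, 33, 6, 10)}.
Keep only column(s) E, G: {(38, 10), (38, 11), (38, 28), (38, 40), (9, 10), (9, 11), (9, 28), (9, 40)}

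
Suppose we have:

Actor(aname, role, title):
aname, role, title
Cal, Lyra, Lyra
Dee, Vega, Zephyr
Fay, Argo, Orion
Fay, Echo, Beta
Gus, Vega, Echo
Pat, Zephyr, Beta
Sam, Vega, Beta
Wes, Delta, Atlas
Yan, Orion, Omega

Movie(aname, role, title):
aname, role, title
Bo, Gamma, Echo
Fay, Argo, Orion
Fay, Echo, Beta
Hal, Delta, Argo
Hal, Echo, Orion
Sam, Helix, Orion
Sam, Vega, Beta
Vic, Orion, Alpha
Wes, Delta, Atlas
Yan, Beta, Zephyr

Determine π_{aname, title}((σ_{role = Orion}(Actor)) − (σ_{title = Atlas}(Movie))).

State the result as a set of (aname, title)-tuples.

{(Yan, Omega)}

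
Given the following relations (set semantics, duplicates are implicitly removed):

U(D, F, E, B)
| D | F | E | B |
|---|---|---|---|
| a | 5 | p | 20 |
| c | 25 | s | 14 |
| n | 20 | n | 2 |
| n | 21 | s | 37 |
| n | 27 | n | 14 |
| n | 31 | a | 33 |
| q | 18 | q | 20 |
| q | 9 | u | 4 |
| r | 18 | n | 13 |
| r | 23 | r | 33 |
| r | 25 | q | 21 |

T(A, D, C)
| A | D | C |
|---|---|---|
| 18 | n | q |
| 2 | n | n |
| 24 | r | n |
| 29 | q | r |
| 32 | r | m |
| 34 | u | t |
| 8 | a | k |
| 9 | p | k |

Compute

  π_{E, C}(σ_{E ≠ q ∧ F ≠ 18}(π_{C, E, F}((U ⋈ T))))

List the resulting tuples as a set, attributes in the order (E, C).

U ⋈ T (natural join on D): {(a, 5, p, 20, 8, k), (n, 20, n, 2, 18, q), (n, 20, n, 2, 2, n), (n, 21, s, 37, 18, q), (n, 21, s, 37, 2, n), (n, 27, n, 14, 18, q), (n, 27, n, 14, 2, n), (n, 31, a, 33, 18, q), (n, 31, a, 33, 2, n), (q, 18, q, 20, 29, r), (q, 9, u, 4, 29, r), (r, 18, n, 13, 24, n), (r, 18, n, 13, 32, m), (r, 23, r, 33, 24, n), (r, 23, r, 33, 32, m), (r, 25, q, 21, 24, n), (r, 25, q, 21, 32, m)}
π_{C, E, F} gives {(k, p, 5), (m, n, 18), (m, q, 25), (m, r, 23), (n, a, 31), (n, n, 18), (n, n, 20), (n, n, 27), (n, q, 25), (n, r, 23), (n, s, 21), (q, a, 31), (q, n, 20), (q, n, 27), (q, s, 21), (r, q, 18), (r, u, 9)}.
Selection E ≠ q ∧ F ≠ 18: {(k, p, 5), (m, r, 23), (n, a, 31), (n, n, 20), (n, n, 27), (n, r, 23), (n, s, 21), (q, a, 31), (q, n, 20), (q, n, 27), (q, s, 21), (r, u, 9)}
π_{E, C} gives {(a, n), (a, q), (n, n), (n, q), (p, k), (r, m), (r, n), (s, n), (s, q), (u, r)} (2 duplicate(s) eliminated).

{(a, n), (a, q), (n, n), (n, q), (p, k), (r, m), (r, n), (s, n), (s, q), (u, r)}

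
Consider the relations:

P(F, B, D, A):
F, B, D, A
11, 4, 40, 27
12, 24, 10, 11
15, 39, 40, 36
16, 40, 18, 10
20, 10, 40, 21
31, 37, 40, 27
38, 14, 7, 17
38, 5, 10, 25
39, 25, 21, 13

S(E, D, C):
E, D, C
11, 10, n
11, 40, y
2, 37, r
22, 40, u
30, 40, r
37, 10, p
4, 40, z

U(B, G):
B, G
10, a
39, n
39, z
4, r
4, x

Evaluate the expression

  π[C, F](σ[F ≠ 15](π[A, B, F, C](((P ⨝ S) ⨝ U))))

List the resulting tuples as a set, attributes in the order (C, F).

{(r, 11), (r, 20), (u, 11), (u, 20), (y, 11), (y, 20), (z, 11), (z, 20)}

Joining P and S on D yields {(11, 4, 40, 27, 11, y), (11, 4, 40, 27, 22, u), (11, 4, 40, 27, 30, r), (11, 4, 40, 27, 4, z), (12, 24, 10, 11, 11, n), (12, 24, 10, 11, 37, p), (15, 39, 40, 36, 11, y), (15, 39, 40, 36, 22, u), (15, 39, 40, 36, 30, r), (15, 39, 40, 36, 4, z), (20, 10, 40, 21, 11, y), (20, 10, 40, 21, 22, u), (20, 10, 40, 21, 30, r), (20, 10, 40, 21, 4, z), (31, 37, 40, 27, 11, y), (31, 37, 40, 27, 22, u), (31, 37, 40, 27, 30, r), (31, 37, 40, 27, 4, z), (38, 5, 10, 25, 11, n), (38, 5, 10, 25, 37, p)}.
Joining (P ⨝ S) and U on B yields {(11, 4, 40, 27, 11, y, r), (11, 4, 40, 27, 11, y, x), (11, 4, 40, 27, 22, u, r), (11, 4, 40, 27, 22, u, x), (11, 4, 40, 27, 30, r, r), (11, 4, 40, 27, 30, r, x), (11, 4, 40, 27, 4, z, r), (11, 4, 40, 27, 4, z, x), (15, 39, 40, 36, 11, y, n), (15, 39, 40, 36, 11, y, z), (15, 39, 40, 36, 22, u, n), (15, 39, 40, 36, 22, u, z), (15, 39, 40, 36, 30, r, n), (15, 39, 40, 36, 30, r, z), (15, 39, 40, 36, 4, z, n), (15, 39, 40, 36, 4, z, z), (20, 10, 40, 21, 11, y, a), (20, 10, 40, 21, 22, u, a), (20, 10, 40, 21, 30, r, a), (20, 10, 40, 21, 4, z, a)}.
Projecting to A, B, F, C (8 duplicate(s) eliminated): {(21, 10, 20, r), (21, 10, 20, u), (21, 10, 20, y), (21, 10, 20, z), (27, 4, 11, r), (27, 4, 11, u), (27, 4, 11, y), (27, 4, 11, z), (36, 39, 15, r), (36, 39, 15, u), (36, 39, 15, y), (36, 39, 15, z)}
Selection F ≠ 15: {(21, 10, 20, r), (21, 10, 20, u), (21, 10, 20, y), (21, 10, 20, z), (27, 4, 11, r), (27, 4, 11, u), (27, 4, 11, y), (27, 4, 11, z)}
Projecting to C, F: {(r, 11), (r, 20), (u, 11), (u, 20), (y, 11), (y, 20), (z, 11), (z, 20)}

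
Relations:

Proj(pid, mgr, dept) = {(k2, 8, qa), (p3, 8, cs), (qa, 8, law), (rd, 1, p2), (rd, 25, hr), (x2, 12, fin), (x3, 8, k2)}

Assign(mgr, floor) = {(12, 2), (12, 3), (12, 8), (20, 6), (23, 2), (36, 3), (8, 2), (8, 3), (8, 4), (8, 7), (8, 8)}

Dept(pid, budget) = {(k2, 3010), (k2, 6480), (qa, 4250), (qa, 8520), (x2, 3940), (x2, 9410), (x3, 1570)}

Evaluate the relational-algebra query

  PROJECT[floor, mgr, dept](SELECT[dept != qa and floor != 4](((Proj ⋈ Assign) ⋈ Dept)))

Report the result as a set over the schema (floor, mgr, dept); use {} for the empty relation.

Joining Proj and Assign on mgr yields {(k2, 8, qa, 2), (k2, 8, qa, 3), (k2, 8, qa, 4), (k2, 8, qa, 7), (k2, 8, qa, 8), (p3, 8, cs, 2), (p3, 8, cs, 3), (p3, 8, cs, 4), (p3, 8, cs, 7), (p3, 8, cs, 8), (qa, 8, law, 2), (qa, 8, law, 3), (qa, 8, law, 4), (qa, 8, law, 7), (qa, 8, law, 8), (x2, 12, fin, 2), (x2, 12, fin, 3), (x2, 12, fin, 8), (x3, 8, k2, 2), (x3, 8, k2, 3), (x3, 8, k2, 4), (x3, 8, k2, 7), (x3, 8, k2, 8)}.
Joining (Proj ⋈ Assign) and Dept on pid yields {(k2, 8, qa, 2, 3010), (k2, 8, qa, 2, 6480), (k2, 8, qa, 3, 3010), (k2, 8, qa, 3, 6480), (k2, 8, qa, 4, 3010), (k2, 8, qa, 4, 6480), (k2, 8, qa, 7, 3010), (k2, 8, qa, 7, 6480), (k2, 8, qa, 8, 3010), (k2, 8, qa, 8, 6480), (qa, 8, law, 2, 4250), (qa, 8, law, 2, 8520), (qa, 8, law, 3, 4250), (qa, 8, law, 3, 8520), (qa, 8, law, 4, 4250), (qa, 8, law, 4, 8520), (qa, 8, law, 7, 4250), (qa, 8, law, 7, 8520), (qa, 8, law, 8, 4250), (qa, 8, law, 8, 8520), (x2, 12, fin, 2, 3940), (x2, 12, fin, 2, 9410), (x2, 12, fin, 3, 3940), (x2, 12, fin, 3, 9410), (x2, 12, fin, 8, 3940), (x2, 12, fin, 8, 9410), (x3, 8, k2, 2, 1570), (x3, 8, k2, 3, 1570), (x3, 8, k2, 4, 1570), (x3, 8, k2, 7, 1570), (x3, 8, k2, 8, 1570)}.
Apply σ_{dept != qa and floor != 4}; surviving tuples: {(qa, 8, law, 2, 4250), (qa, 8, law, 2, 8520), (qa, 8, law, 3, 4250), (qa, 8, law, 3, 8520), (qa, 8, law, 7, 4250), (qa, 8, law, 7, 8520), (qa, 8, law, 8, 4250), (qa, 8, law, 8, 8520), (x2, 12, fin, 2, 3940), (x2, 12, fin, 2, 9410), (x2, 12, fin, 3, 3940), (x2, 12, fin, 3, 9410), (x2, 12, fin, 8, 3940), (x2, 12, fin, 8, 9410), (x3, 8, k2, 2, 1570), (x3, 8, k2, 3, 1570), (x3, 8, k2, 7, 1570), (x3, 8, k2, 8, 1570)}
Keep only column(s) floor, mgr, dept (7 duplicate(s) eliminated): {(2, 12, fin), (2, 8, k2), (2, 8, law), (3, 12, fin), (3, 8, k2), (3, 8, law), (7, 8, k2), (7, 8, law), (8, 12, fin), (8, 8, k2), (8, 8, law)}

{(2, 12, fin), (2, 8, k2), (2, 8, law), (3, 12, fin), (3, 8, k2), (3, 8, law), (7, 8, k2), (7, 8, law), (8, 12, fin), (8, 8, k2), (8, 8, law)}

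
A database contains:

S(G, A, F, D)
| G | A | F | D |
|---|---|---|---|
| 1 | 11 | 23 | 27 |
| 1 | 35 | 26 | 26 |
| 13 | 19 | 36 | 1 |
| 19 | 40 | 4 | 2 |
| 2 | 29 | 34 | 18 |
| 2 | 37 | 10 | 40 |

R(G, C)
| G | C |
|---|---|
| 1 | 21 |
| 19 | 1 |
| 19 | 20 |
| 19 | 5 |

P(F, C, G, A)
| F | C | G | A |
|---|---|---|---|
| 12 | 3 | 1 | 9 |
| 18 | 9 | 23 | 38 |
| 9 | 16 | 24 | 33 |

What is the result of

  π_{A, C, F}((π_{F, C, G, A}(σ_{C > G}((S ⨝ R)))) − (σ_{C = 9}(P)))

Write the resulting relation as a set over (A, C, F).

S ⋈ R (natural join on G): {(1, 11, 23, 27, 21), (1, 35, 26, 26, 21), (19, 40, 4, 2, 1), (19, 40, 4, 2, 20), (19, 40, 4, 2, 5)}
Apply σ_{C > G}; surviving tuples: {(1, 11, 23, 27, 21), (1, 35, 26, 26, 21), (19, 40, 4, 2, 20)}
π[F, C, G, A]: project onto (F, C, G, A) → {(23, 21, 1, 11), (26, 21, 1, 35), (4, 20, 19, 40)}
Apply σ_{C = 9}; surviving tuples: {(18, 9, 23, 38)}
Taking the difference: {(23, 21, 1, 11), (26, 21, 1, 35), (4, 20, 19, 40)}
π[A, C, F]: project onto (A, C, F) → {(11, 21, 23), (35, 21, 26), (40, 20, 4)}

{(11, 21, 23), (35, 21, 26), (40, 20, 4)}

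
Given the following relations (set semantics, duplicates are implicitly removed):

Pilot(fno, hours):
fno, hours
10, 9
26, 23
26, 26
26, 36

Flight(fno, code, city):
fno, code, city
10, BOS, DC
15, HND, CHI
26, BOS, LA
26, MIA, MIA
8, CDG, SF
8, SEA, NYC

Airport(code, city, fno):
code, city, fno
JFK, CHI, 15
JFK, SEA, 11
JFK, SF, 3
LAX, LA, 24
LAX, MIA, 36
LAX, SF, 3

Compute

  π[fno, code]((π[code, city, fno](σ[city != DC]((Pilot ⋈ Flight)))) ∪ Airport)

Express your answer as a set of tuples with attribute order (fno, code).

Pilot ⋈ Flight (natural join on fno): {(10, 9, BOS, DC), (26, 23, BOS, LA), (26, 23, MIA, MIA), (26, 26, BOS, LA), (26, 26, MIA, MIA), (26, 36, BOS, LA), (26, 36, MIA, MIA)}
Selection city != DC: {(26, 23, BOS, LA), (26, 23, MIA, MIA), (26, 26, BOS, LA), (26, 26, MIA, MIA), (26, 36, BOS, LA), (26, 36, MIA, MIA)}
π[code, city, fno]: project onto (code, city, fno) (4 duplicate(s) eliminated) → {(BOS, LA, 26), (MIA, MIA, 26)}
Set union of the two operands is {(BOS, LA, 26), (JFK, CHI, 15), (JFK, SEA, 11), (JFK, SF, 3), (LAX, LA, 24), (LAX, MIA, 36), (LAX, SF, 3), (MIA, MIA, 26)}.
π[fno, code]: project onto (fno, code) → {(11, JFK), (15, JFK), (24, LAX), (26, BOS), (26, MIA), (3, JFK), (3, LAX), (36, LAX)}

{(11, JFK), (15, JFK), (24, LAX), (26, BOS), (26, MIA), (3, JFK), (3, LAX), (36, LAX)}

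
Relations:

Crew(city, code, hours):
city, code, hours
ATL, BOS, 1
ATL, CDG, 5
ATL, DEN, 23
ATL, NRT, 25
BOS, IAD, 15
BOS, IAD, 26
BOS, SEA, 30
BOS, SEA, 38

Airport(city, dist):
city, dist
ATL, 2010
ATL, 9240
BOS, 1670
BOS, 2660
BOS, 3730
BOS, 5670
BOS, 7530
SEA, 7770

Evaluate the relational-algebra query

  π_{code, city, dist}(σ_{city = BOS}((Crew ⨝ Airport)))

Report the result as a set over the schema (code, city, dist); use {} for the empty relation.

Natural join on city: {(ATL, BOS, 1, 2010), (ATL, BOS, 1, 9240), (ATL, CDG, 5, 2010), (ATL, CDG, 5, 9240), (ATL, DEN, 23, 2010), (ATL, DEN, 23, 9240), (ATL, NRT, 25, 2010), (ATL, NRT, 25, 9240), (BOS, IAD, 15, 1670), (BOS, IAD, 15, 2660), (BOS, IAD, 15, 3730), (BOS, IAD, 15, 5670), (BOS, IAD, 15, 7530), (BOS, IAD, 26, 1670), (BOS, IAD, 26, 2660), (BOS, IAD, 26, 3730), (BOS, IAD, 26, 5670), (BOS, IAD, 26, 7530), (BOS, SEA, 30, 1670), (BOS, SEA, 30, 2660), (BOS, SEA, 30, 3730), (BOS, SEA, 30, 5670), (BOS, SEA, 30, 7530), (BOS, SEA, 38, 1670), (BOS, SEA, 38, 2660), (BOS, SEA, 38, 3730), (BOS, SEA, 38, 5670), (BOS, SEA, 38, 7530)}
Selection city = BOS: {(BOS, IAD, 15, 1670), (BOS, IAD, 15, 2660), (BOS, IAD, 15, 3730), (BOS, IAD, 15, 5670), (BOS, IAD, 15, 7530), (BOS, IAD, 26, 1670), (BOS, IAD, 26, 2660), (BOS, IAD, 26, 3730), (BOS, IAD, 26, 5670), (BOS, IAD, 26, 7530), (BOS, SEA, 30, 1670), (BOS, SEA, 30, 2660), (BOS, SEA, 30, 3730), (BOS, SEA, 30, 5670), (BOS, SEA, 30, 7530), (BOS, SEA, 38, 1670), (BOS, SEA, 38, 2660), (BOS, SEA, 38, 3730), (BOS, SEA, 38, 5670), (BOS, SEA, 38, 7530)}
π[code, city, dist]: project onto (code, city, dist) (10 duplicate(s) eliminated) → {(IAD, BOS, 1670), (IAD, BOS, 2660), (IAD, BOS, 3730), (IAD, BOS, 5670), (IAD, BOS, 7530), (SEA, BOS, 1670), (SEA, BOS, 2660), (SEA, BOS, 3730), (SEA, BOS, 5670), (SEA, BOS, 7530)}

{(IAD, BOS, 1670), (IAD, BOS, 2660), (IAD, BOS, 3730), (IAD, BOS, 5670), (IAD, BOS, 7530), (SEA, BOS, 1670), (SEA, BOS, 2660), (SEA, BOS, 3730), (SEA, BOS, 5670), (SEA, BOS, 7530)}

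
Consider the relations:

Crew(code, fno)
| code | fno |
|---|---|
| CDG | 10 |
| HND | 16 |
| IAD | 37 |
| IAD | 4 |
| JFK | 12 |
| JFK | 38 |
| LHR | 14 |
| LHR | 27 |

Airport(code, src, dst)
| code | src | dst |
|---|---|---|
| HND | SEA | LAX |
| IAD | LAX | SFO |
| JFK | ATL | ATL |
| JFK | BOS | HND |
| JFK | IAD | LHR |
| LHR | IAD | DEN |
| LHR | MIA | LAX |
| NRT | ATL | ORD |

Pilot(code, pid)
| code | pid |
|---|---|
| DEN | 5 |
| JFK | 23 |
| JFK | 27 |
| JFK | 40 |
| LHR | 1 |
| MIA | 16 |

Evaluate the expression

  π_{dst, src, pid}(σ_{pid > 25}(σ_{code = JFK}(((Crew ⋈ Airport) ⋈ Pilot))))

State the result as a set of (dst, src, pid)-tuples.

Crew ⋈ Airport (natural join on code): {(HND, 16, SEA, LAX), (IAD, 37, LAX, SFO), (IAD, 4, LAX, SFO), (JFK, 12, ATL, ATL), (JFK, 12, BOS, HND), (JFK, 12, IAD, LHR), (JFK, 38, ATL, ATL), (JFK, 38, BOS, HND), (JFK, 38, IAD, LHR), (LHR, 14, IAD, DEN), (LHR, 14, MIA, LAX), (LHR, 27, IAD, DEN), (LHR, 27, MIA, LAX)}
(Crew ⋈ Airport) ⋈ Pilot (natural join on code): {(JFK, 12, ATL, ATL, 23), (JFK, 12, ATL, ATL, 27), (JFK, 12, ATL, ATL, 40), (JFK, 12, BOS, HND, 23), (JFK, 12, BOS, HND, 27), (JFK, 12, BOS, HND, 40), (JFK, 12, IAD, LHR, 23), (JFK, 12, IAD, LHR, 27), (JFK, 12, IAD, LHR, 40), (JFK, 38, ATL, ATL, 23), (JFK, 38, ATL, ATL, 27), (JFK, 38, ATL, ATL, 40), (JFK, 38, BOS, HND, 23), (JFK, 38, BOS, HND, 27), (JFK, 38, BOS, HND, 40), (JFK, 38, IAD, LHR, 23), (JFK, 38, IAD, LHR, 27), (JFK, 38, IAD, LHR, 40), (LHR, 14, IAD, DEN, 1), (LHR, 14, MIA, LAX, 1), (LHR, 27, IAD, DEN, 1), (LHR, 27, MIA, LAX, 1)}
Selection code = JFK: {(JFK, 12, ATL, ATL, 23), (JFK, 12, ATL, ATL, 27), (JFK, 12, ATL, ATL, 40), (JFK, 12, BOS, HND, 23), (JFK, 12, BOS, HND, 27), (JFK, 12, BOS, HND, 40), (JFK, 12, IAD, LHR, 23), (JFK, 12, IAD, LHR, 27), (JFK, 12, IAD, LHR, 40), (JFK, 38, ATL, ATL, 23), (JFK, 38, ATL, ATL, 27), (JFK, 38, ATL, ATL, 40), (JFK, 38, BOS, HND, 23), (JFK, 38, BOS, HND, 27), (JFK, 38, BOS, HND, 40), (JFK, 38, IAD, LHR, 23), (JFK, 38, IAD, LHR, 27), (JFK, 38, IAD, LHR, 40)}
Selection pid > 25: {(JFK, 12, ATL, ATL, 27), (JFK, 12, ATL, ATL, 40), (JFK, 12, BOS, HND, 27), (JFK, 12, BOS, HND, 40), (JFK, 12, IAD, LHR, 27), (JFK, 12, IAD, LHR, 40), (JFK, 38, ATL, ATL, 27), (JFK, 38, ATL, ATL, 40), (JFK, 38, BOS, HND, 27), (JFK, 38, BOS, HND, 40), (JFK, 38, IAD, LHR, 27), (JFK, 38, IAD, LHR, 40)}
π[dst, src, pid]: project onto (dst, src, pid) (6 duplicate(s) eliminated) → {(ATL, ATL, 27), (ATL, ATL, 40), (HND, BOS, 27), (HND, BOS, 40), (LHR, IAD, 27), (LHR, IAD, 40)}

{(ATL, ATL, 27), (ATL, ATL, 40), (HND, BOS, 27), (HND, BOS, 40), (LHR, IAD, 27), (LHR, IAD, 40)}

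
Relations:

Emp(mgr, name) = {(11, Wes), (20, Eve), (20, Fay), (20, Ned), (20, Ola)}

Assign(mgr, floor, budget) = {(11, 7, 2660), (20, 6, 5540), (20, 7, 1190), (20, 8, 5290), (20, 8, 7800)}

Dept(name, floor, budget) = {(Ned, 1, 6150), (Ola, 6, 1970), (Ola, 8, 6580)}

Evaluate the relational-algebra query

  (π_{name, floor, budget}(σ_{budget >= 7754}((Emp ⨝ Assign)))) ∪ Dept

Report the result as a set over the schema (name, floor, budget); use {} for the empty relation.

Natural join on mgr: {(11, Wes, 7, 2660), (20, Eve, 6, 5540), (20, Eve, 7, 1190), (20, Eve, 8, 5290), (20, Eve, 8, 7800), (20, Fay, 6, 5540), (20, Fay, 7, 1190), (20, Fay, 8, 5290), (20, Fay, 8, 7800), (20, Ned, 6, 5540), (20, Ned, 7, 1190), (20, Ned, 8, 5290), (20, Ned, 8, 7800), (20, Ola, 6, 5540), (20, Ola, 7, 1190), (20, Ola, 8, 5290), (20, Ola, 8, 7800)}
σ[budget >= 7754]: keep tuples satisfying budget >= 7754 → {(20, Eve, 8, 7800), (20, Fay, 8, 7800), (20, Ned, 8, 7800), (20, Ola, 8, 7800)}
π[name, floor, budget]: project onto (name, floor, budget) → {(Eve, 8, 7800), (Fay, 8, 7800), (Ned, 8, 7800), (Ola, 8, 7800)}
Taking the union: {(Eve, 8, 7800), (Fay, 8, 7800), (Ned, 1, 6150), (Ned, 8, 7800), (Ola, 6, 1970), (Ola, 8, 6580), (Ola, 8, 7800)}

{(Eve, 8, 7800), (Fay, 8, 7800), (Ned, 1, 6150), (Ned, 8, 7800), (Ola, 6, 1970), (Ola, 8, 6580), (Ola, 8, 7800)}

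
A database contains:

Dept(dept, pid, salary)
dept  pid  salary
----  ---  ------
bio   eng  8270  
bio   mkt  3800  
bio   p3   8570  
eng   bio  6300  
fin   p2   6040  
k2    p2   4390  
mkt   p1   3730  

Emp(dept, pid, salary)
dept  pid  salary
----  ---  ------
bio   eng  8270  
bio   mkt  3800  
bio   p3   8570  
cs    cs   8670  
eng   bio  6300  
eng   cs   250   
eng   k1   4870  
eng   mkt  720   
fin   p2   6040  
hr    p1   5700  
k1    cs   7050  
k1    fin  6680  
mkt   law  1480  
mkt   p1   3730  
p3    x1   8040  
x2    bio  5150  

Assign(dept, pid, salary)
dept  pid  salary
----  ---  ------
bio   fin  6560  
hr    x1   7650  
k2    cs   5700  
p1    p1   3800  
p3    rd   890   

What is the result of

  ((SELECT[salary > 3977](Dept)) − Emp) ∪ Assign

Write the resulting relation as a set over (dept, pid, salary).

{(bio, fin, 6560), (hr, x1, 7650), (k2, cs, 5700), (k2, p2, 4390), (p1, p1, 3800), (p3, rd, 890)}

Filtering on salary > 3977 leaves {(bio, eng, 8270), (bio, p3, 8570), (eng, bio, 6300), (fin, p2, 6040), (k2, p2, 4390)}.
Set difference of the two operands is {(k2, p2, 4390)}.
Set union of the two operands is {(bio, fin, 6560), (hr, x1, 7650), (k2, cs, 5700), (k2, p2, 4390), (p1, p1, 3800), (p3, rd, 890)}.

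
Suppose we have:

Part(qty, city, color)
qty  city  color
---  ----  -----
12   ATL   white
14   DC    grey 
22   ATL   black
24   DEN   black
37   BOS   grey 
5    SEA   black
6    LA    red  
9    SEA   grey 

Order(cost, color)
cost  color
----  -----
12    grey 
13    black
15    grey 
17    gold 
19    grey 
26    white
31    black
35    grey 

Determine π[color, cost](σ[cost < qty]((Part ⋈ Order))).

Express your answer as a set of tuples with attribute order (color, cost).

{(black, 13), (grey, 12), (grey, 15), (grey, 19), (grey, 35)}

Part ⋈ Order (natural join on color): {(12, ATL, white, 26), (14, DC, grey, 12), (14, DC, grey, 15), (14, DC, grey, 19), (14, DC, grey, 35), (22, ATL, black, 13), (22, ATL, black, 31), (24, DEN, black, 13), (24, DEN, black, 31), (37, BOS, grey, 12), (37, BOS, grey, 15), (37, BOS, grey, 19), (37, BOS, grey, 35), (5, SEA, black, 13), (5, SEA, black, 31), (9, SEA, grey, 12), (9, SEA, grey, 15), (9, SEA, grey, 19), (9, SEA, grey, 35)}
σ[cost < qty]: keep tuples satisfying cost < qty → {(14, DC, grey, 12), (22, ATL, black, 13), (24, DEN, black, 13), (37, BOS, grey, 12), (37, BOS, grey, 15), (37, BOS, grey, 19), (37, BOS, grey, 35)}
π_{color, cost} gives {(black, 13), (grey, 12), (grey, 15), (grey, 19), (grey, 35)} (2 duplicate(s) eliminated).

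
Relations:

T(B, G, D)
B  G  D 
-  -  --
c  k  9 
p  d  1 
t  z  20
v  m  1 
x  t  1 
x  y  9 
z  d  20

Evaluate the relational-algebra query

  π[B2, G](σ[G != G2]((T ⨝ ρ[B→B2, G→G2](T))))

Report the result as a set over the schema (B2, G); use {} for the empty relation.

ρ[B→B2, G→G2]: schema becomes (B2, G2, D); tuples unchanged.
Natural join on D: {(c, k, 9, c, k), (c, k, 9, x, y), (p, d, 1, p, d), (p, d, 1, v, m), (p, d, 1, x, t), (t, z, 20, t, z), (t, z, 20, z, d), (v, m, 1, p, d), (v, m, 1, v, m), (v, m, 1, x, t), (x, t, 1, p, d), (x, t, 1, v, m), (x, t, 1, x, t), (x, y, 9, c, k), (x, y, 9, x, y), (z, d, 20, t, z), (z, d, 20, z, d)}
Apply σ_{G != G2}; surviving tuples: {(c, k, 9, x, y), (p, d, 1, v, m), (p, d, 1, x, t), (t, z, 20, z, d), (v, m, 1, p, d), (v, m, 1, x, t), (x, t, 1, p, d), (x, t, 1, v, m), (x, y, 9, c, k), (z, d, 20, t, z)}
π[B2, G]: project onto (B2, G) → {(c, y), (p, m), (p, t), (t, d), (v, d), (v, t), (x, d), (x, k), (x, m), (z, z)}

{(c, y), (p, m), (p, t), (t, d), (v, d), (v, t), (x, d), (x, k), (x, m), (z, z)}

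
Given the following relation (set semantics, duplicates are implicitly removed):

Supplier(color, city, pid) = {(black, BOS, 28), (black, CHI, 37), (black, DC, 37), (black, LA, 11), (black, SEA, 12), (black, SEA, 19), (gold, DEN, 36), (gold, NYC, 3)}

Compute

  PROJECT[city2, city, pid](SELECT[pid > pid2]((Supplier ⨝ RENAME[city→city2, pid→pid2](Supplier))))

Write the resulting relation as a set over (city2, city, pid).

{(BOS, CHI, 37), (BOS, DC, 37), (LA, BOS, 28), (LA, CHI, 37), (LA, DC, 37), (LA, SEA, 12), (LA, SEA, 19), (NYC, DEN, 36), (SEA, BOS, 28), (SEA, CHI, 37), (SEA, DC, 37), (SEA, SEA, 19)}

ρ[city→city2, pid→pid2]: schema becomes (color, city2, pid2); tuples unchanged.
Joining Supplier and RENAME[city→city2, pid→pid2](Supplier) on color yields {(black, BOS, 28, BOS, 28), (black, BOS, 28, CHI, 37), (black, BOS, 28, DC, 37), (black, BOS, 28, LA, 11), (black, BOS, 28, SEA, 12), (black, BOS, 28, SEA, 19), (black, CHI, 37, BOS, 28), (black, CHI, 37, CHI, 37), (black, CHI, 37, DC, 37), (black, CHI, 37, LA, 11), (black, CHI, 37, SEA, 12), (black, CHI, 37, SEA, 19), (black, DC, 37, BOS, 28), (black, DC, 37, CHI, 37), (black, DC, 37, DC, 37), (black, DC, 37, LA, 11), (black, DC, 37, SEA, 12), (black, DC, 37, SEA, 19), (black, LA, 11, BOS, 28), (black, LA, 11, CHI, 37), (black, LA, 11, DC, 37), (black, LA, 11, LA, 11), (black, LA, 11, SEA, 12), (black, LA, 11, SEA, 19), (black, SEA, 12, BOS, 28), (black, SEA, 12, CHI, 37), (black, SEA, 12, DC, 37), (black, SEA, 12, LA, 11), (black, SEA, 12, SEA, 12), (black, SEA, 12, SEA, 19), (black, SEA, 19, BOS, 28), (black, SEA, 19, CHI, 37), (black, SEA, 19, DC, 37), (black, SEA, 19, LA, 11), (black, SEA, 19, SEA, 12), (black, SEA, 19, SEA, 19), (gold, DEN, 36, DEN, 36), (gold, DEN, 36, NYC, 3), (gold, NYC, 3, DEN, 36), (gold, NYC, 3, NYC, 3)}.
Filtering on pid > pid2 leaves {(black, BOS, 28, LA, 11), (black, BOS, 28, SEA, 12), (black, BOS, 28, SEA, 19), (black, CHI, 37, BOS, 28), (black, CHI, 37, LA, 11), (black, CHI, 37, SEA, 12), (black, CHI, 37, SEA, 19), (black, DC, 37, BOS, 28), (black, DC, 37, LA, 11), (black, DC, 37, SEA, 12), (black, DC, 37, SEA, 19), (black, SEA, 12, LA, 11), (black, SEA, 19, LA, 11), (black, SEA, 19, SEA, 12), (gold, DEN, 36, NYC, 3)}.
π_{city2, city, pid} gives {(BOS, CHI, 37), (BOS, DC, 37), (LA, BOS, 28), (LA, CHI, 37), (LA, DC, 37), (LA, SEA, 12), (LA, SEA, 19), (NYC, DEN, 36), (SEA, BOS, 28), (SEA, CHI, 37), (SEA, DC, 37), (SEA, SEA, 19)} (3 duplicate(s) eliminated).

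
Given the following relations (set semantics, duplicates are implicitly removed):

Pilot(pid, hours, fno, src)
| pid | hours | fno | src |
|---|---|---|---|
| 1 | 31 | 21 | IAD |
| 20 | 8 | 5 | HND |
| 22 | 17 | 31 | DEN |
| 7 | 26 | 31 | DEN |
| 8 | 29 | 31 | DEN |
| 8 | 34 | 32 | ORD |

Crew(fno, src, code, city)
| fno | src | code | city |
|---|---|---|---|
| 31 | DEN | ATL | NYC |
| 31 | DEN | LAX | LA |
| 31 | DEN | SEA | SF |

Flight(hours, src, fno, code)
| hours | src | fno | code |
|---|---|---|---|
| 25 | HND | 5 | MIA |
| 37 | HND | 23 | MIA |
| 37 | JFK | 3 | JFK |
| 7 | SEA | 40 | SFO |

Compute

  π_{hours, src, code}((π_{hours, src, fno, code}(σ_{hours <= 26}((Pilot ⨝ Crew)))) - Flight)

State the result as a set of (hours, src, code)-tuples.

{(17, DEN, ATL), (17, DEN, LAX), (17, DEN, SEA), (26, DEN, ATL), (26, DEN, LAX), (26, DEN, SEA)}

Pilot ⋈ Crew (natural join on fno, src): {(22, 17, 31, DEN, ATL, NYC), (22, 17, 31, DEN, LAX, LA), (22, 17, 31, DEN, SEA, SF), (7, 26, 31, DEN, ATL, NYC), (7, 26, 31, DEN, LAX, LA), (7, 26, 31, DEN, SEA, SF), (8, 29, 31, DEN, ATL, NYC), (8, 29, 31, DEN, LAX, LA), (8, 29, 31, DEN, SEA, SF)}
Apply σ_{hours <= 26}; surviving tuples: {(22, 17, 31, DEN, ATL, NYC), (22, 17, 31, DEN, LAX, LA), (22, 17, 31, DEN, SEA, SF), (7, 26, 31, DEN, ATL, NYC), (7, 26, 31, DEN, LAX, LA), (7, 26, 31, DEN, SEA, SF)}
Projecting to hours, src, fno, code: {(17, DEN, 31, ATL), (17, DEN, 31, LAX), (17, DEN, 31, SEA), (26, DEN, 31, ATL), (26, DEN, 31, LAX), (26, DEN, 31, SEA)}
Set difference of the two operands is {(17, DEN, 31, ATL), (17, DEN, 31, LAX), (17, DEN, 31, SEA), (26, DEN, 31, ATL), (26, DEN, 31, LAX), (26, DEN, 31, SEA)}.
Projecting to hours, src, code: {(17, DEN, ATL), (17, DEN, LAX), (17, DEN, SEA), (26, DEN, ATL), (26, DEN, LAX), (26, DEN, SEA)}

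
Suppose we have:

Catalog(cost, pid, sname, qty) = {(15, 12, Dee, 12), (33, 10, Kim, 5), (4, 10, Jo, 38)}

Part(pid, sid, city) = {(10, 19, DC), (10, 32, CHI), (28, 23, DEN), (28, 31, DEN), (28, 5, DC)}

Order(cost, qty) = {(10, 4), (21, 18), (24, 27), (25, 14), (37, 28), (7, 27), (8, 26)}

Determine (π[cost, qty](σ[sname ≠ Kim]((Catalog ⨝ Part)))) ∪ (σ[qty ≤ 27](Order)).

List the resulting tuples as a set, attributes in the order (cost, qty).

Catalog ⋈ Part (natural join on pid): {(33, 10, Kim, 5, 19, DC), (33, 10, Kim, 5, 32, CHI), (4, 10, Jo, 38, 19, DC), (4, 10, Jo, 38, 32, CHI)}
Filtering on sname ≠ Kim leaves {(4, 10, Jo, 38, 19, DC), (4, 10, Jo, 38, 32, CHI)}.
Projecting to cost, qty (1 duplicate(s) eliminated): {(4, 38)}
Filtering on qty ≤ 27 leaves {(10, 4), (21, 18), (24, 27), (25, 14), (7, 27), (8, 26)}.
Taking the union: {(10, 4), (21, 18), (24, 27), (25, 14), (4, 38), (7, 27), (8, 26)}

{(10, 4), (21, 18), (24, 27), (25, 14), (4, 38), (7, 27), (8, 26)}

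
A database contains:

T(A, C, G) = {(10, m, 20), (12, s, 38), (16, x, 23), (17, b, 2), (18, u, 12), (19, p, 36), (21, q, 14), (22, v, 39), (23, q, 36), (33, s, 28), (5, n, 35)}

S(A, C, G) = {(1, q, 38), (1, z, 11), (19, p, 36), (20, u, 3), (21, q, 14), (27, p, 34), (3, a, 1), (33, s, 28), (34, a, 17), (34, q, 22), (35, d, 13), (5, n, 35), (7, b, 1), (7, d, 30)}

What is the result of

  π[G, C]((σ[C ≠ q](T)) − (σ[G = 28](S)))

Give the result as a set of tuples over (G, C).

Selection C ≠ q: {(10, m, 20), (12, s, 38), (16, x, 23), (17, b, 2), (18, u, 12), (19, p, 36), (22, v, 39), (33, s, 28), (5, n, 35)}
Selection G = 28: {(33, s, 28)}
Taking the difference: {(10, m, 20), (12, s, 38), (16, x, 23), (17, b, 2), (18, u, 12), (19, p, 36), (22, v, 39), (5, n, 35)}
π_{G, C} gives {(12, u), (2, b), (20, m), (23, x), (35, n), (36, p), (38, s), (39, v)}.

{(12, u), (2, b), (20, m), (23, x), (35, n), (36, p), (38, s), (39, v)}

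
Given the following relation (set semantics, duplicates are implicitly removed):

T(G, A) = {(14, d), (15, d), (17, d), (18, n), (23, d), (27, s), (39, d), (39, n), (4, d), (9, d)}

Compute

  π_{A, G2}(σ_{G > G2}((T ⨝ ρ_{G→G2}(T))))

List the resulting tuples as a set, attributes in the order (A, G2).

ρ[G→G2]: schema becomes (G2, A); tuples unchanged.
Natural join on A: {(14, d, 14), (14, d, 15), (14, d, 17), (14, d, 23), (14, d, 39), (14, d, 4), (14, d, 9), (15, d, 14), (15, d, 15), (15, d, 17), (15, d, 23), (15, d, 39), (15, d, 4), (15, d, 9), (17, d, 14), (17, d, 15), (17, d, 17), (17, d, 23), (17, d, 39), (17, d, 4), (17, d, 9), (18, n, 18), (18, n, 39), (23, d, 14), (23, d, 15), (23, d, 17), (23, d, 23), (23, d, 39), (23, d, 4), (23, d, 9), (27, s, 27), (39, d, 14), (39, d, 15), (39, d, 17), (39, d, 23), (39, d, 39), (39, d, 4), (39, d, 9), (39, n, 18), (39, n, 39), (4, d, 14), (4, d, 15), (4, d, 17), (4, d, 23), (4, d, 39), (4, d, 4), (4, d, 9), (9, d, 14), (9, d, 15), (9, d, 17), (9, d, 23), (9, d, 39), (9, d, 4), (9, d, 9)}
Filtering on G > G2 leaves {(14, d, 4), (14, d, 9), (15, d, 14), (15, d, 4), (15, d, 9), (17, d, 14), (17, d, 15), (17, d, 4), (17, d, 9), (23, d, 14), (23, d, 15), (23, d, 17), (23, d, 4), (23, d, 9), (39, d, 14), (39, d, 15), (39, d, 17), (39, d, 23), (39, d, 4), (39, d, 9), (39, n, 18), (9, d, 4)}.
Keep only column(s) A, G2 (15 duplicate(s) eliminated): {(d, 14), (d, 15), (d, 17), (d, 23), (d, 4), (d, 9), (n, 18)}

{(d, 14), (d, 15), (d, 17), (d, 23), (d, 4), (d, 9), (n, 18)}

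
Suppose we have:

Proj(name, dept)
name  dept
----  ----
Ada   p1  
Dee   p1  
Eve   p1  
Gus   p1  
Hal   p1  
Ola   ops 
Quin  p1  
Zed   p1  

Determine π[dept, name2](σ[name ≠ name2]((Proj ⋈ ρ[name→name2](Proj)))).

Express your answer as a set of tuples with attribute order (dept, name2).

ρ[name→name2]: schema becomes (name2, dept); tuples unchanged.
Natural join on dept: {(Ada, p1, Ada), (Ada, p1, Dee), (Ada, p1, Eve), (Ada, p1, Gus), (Ada, p1, Hal), (Ada, p1, Quin), (Ada, p1, Zed), (Dee, p1, Ada), (Dee, p1, Dee), (Dee, p1, Eve), (Dee, p1, Gus), (Dee, p1, Hal), (Dee, p1, Quin), (Dee, p1, Zed), (Eve, p1, Ada), (Eve, p1, Dee), (Eve, p1, Eve), (Eve, p1, Gus), (Eve, p1, Hal), (Eve, p1, Quin), (Eve, p1, Zed), (Gus, p1, Ada), (Gus, p1, Dee), (Gus, p1, Eve), (Gus, p1, Gus), (Gus, p1, Hal), (Gus, p1, Quin), (Gus, p1, Zed), (Hal, p1, Ada), (Hal, p1, Dee), (Hal, p1, Eve), (Hal, p1, Gus), (Hal, p1, Hal), (Hal, p1, Quin), (Hal, p1, Zed), (Ola, ops, Ola), (Quin, p1, Ada), (Quin, p1, Dee), (Quin, p1, Eve), (Quin, p1, Gus), (Quin, p1, Hal), (Quin, p1, Quin), (Quin, p1, Zed), (Zed, p1, Ada), (Zed, p1, Dee), (Zed, p1, Eve), (Zed, p1, Gus), (Zed, p1, Hal), (Zed, p1, Quin), (Zed, p1, Zed)}
Selection name ≠ name2: {(Ada, p1, Dee), (Ada, p1, Eve), (Ada, p1, Gus), (Ada, p1, Hal), (Ada, p1, Quin), (Ada, p1, Zed), (Dee, p1, Ada), (Dee, p1, Eve), (Dee, p1, Gus), (Dee, p1, Hal), (Dee, p1, Quin), (Dee, p1, Zed), (Eve, p1, Ada), (Eve, p1, Dee), (Eve, p1, Gus), (Eve, p1, Hal), (Eve, p1, Quin), (Eve, p1, Zed), (Gus, p1, Ada), (Gus, p1, Dee), (Gus, p1, Eve), (Gus, p1, Hal), (Gus, p1, Quin), (Gus, p1, Zed), (Hal, p1, Ada), (Hal, p1, Dee), (Hal, p1, Eve), (Hal, p1, Gus), (Hal, p1, Quin), (Hal, p1, Zed), (Quin, p1, Ada), (Quin, p1, Dee), (Quin, p1, Eve), (Quin, p1, Gus), (Quin, p1, Hal), (Quin, p1, Zed), (Zed, p1, Ada), (Zed, p1, Dee), (Zed, p1, Eve), (Zed, p1, Gus), (Zed, p1, Hal), (Zed, p1, Quin)}
Projecting to dept, name2 (35 duplicate(s) eliminated): {(p1, Ada), (p1, Dee), (p1, Eve), (p1, Gus), (p1, Hal), (p1, Quin), (p1, Zed)}

{(p1, Ada), (p1, Dee), (p1, Eve), (p1, Gus), (p1, Hal), (p1, Quin), (p1, Zed)}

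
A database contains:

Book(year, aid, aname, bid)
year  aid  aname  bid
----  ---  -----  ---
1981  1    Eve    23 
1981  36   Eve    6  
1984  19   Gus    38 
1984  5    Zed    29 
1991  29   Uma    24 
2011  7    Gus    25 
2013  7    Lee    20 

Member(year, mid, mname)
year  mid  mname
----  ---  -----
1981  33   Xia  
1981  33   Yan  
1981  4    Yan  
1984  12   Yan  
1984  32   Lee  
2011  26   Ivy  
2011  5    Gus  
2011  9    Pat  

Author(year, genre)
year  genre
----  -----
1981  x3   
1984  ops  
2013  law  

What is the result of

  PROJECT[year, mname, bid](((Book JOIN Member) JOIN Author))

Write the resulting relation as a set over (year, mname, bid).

{(1981, Xia, 23), (1981, Xia, 6), (1981, Yan, 23), (1981, Yan, 6), (1984, Lee, 29), (1984, Lee, 38), (1984, Yan, 29), (1984, Yan, 38)}

Natural join on year: {(1981, 1, Eve, 23, 33, Xia), (1981, 1, Eve, 23, 33, Yan), (1981, 1, Eve, 23, 4, Yan), (1981, 36, Eve, 6, 33, Xia), (1981, 36, Eve, 6, 33, Yan), (1981, 36, Eve, 6, 4, Yan), (1984, 19, Gus, 38, 12, Yan), (1984, 19, Gus, 38, 32, Lee), (1984, 5, Zed, 29, 12, Yan), (1984, 5, Zed, 29, 32, Lee), (2011, 7, Gus, 25, 26, Ivy), (2011, 7, Gus, 25, 5, Gus), (2011, 7, Gus, 25, 9, Pat)}
Natural join on year: {(1981, 1, Eve, 23, 33, Xia, x3), (1981, 1, Eve, 23, 33, Yan, x3), (1981, 1, Eve, 23, 4, Yan, x3), (1981, 36, Eve, 6, 33, Xia, x3), (1981, 36, Eve, 6, 33, Yan, x3), (1981, 36, Eve, 6, 4, Yan, x3), (1984, 19, Gus, 38, 12, Yan, ops), (1984, 19, Gus, 38, 32, Lee, ops), (1984, 5, Zed, 29, 12, Yan, ops), (1984, 5, Zed, 29, 32, Lee, ops)}
Projecting to year, mname, bid (2 duplicate(s) eliminated): {(1981, Xia, 23), (1981, Xia, 6), (1981, Yan, 23), (1981, Yan, 6), (1984, Lee, 29), (1984, Lee, 38), (1984, Yan, 29), (1984, Yan, 38)}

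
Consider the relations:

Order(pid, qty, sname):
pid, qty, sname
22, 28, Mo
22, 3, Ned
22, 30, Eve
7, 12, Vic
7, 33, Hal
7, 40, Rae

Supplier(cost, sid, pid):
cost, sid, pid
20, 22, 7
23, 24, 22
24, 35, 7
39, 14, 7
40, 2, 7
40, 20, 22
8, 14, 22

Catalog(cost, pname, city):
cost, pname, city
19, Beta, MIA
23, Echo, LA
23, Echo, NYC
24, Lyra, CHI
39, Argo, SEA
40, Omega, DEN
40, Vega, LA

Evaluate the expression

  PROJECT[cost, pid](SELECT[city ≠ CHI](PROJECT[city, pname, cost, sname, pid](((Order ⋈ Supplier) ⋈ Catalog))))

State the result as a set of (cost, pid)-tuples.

{(23, 22), (39, 7), (40, 22), (40, 7)}

Order ⋈ Supplier (natural join on pid): {(22, 28, Mo, 23, 24), (22, 28, Mo, 40, 20), (22, 28, Mo, 8, 14), (22, 3, Ned, 23, 24), (22, 3, Ned, 40, 20), (22, 3, Ned, 8, 14), (22, 30, Eve, 23, 24), (22, 30, Eve, 40, 20), (22, 30, Eve, 8, 14), (7, 12, Vic, 20, 22), (7, 12, Vic, 24, 35), (7, 12, Vic, 39, 14), (7, 12, Vic, 40, 2), (7, 33, Hal, 20, 22), (7, 33, Hal, 24, 35), (7, 33, Hal, 39, 14), (7, 33, Hal, 40, 2), (7, 40, Rae, 20, 22), (7, 40, Rae, 24, 35), (7, 40, Rae, 39, 14), (7, 40, Rae, 40, 2)}
(Order ⋈ Supplier) ⋈ Catalog (natural join on cost): {(22, 28, Mo, 23, 24, Echo, LA), (22, 28, Mo, 23, 24, Echo, NYC), (22, 28, Mo, 40, 20, Omega, DEN), (22, 28, Mo, 40, 20, Vega, LA), (22, 3, Ned, 23, 24, Echo, LA), (22, 3, Ned, 23, 24, Echo, NYC), (22, 3, Ned, 40, 20, Omega, DEN), (22, 3, Ned, 40, 20, Vega, LA), (22, 30, Eve, 23, 24, Echo, LA), (22, 30, Eve, 23, 24, Echo, NYC), (22, 30, Eve, 40, 20, Omega, DEN), (22, 30, Eve, 40, 20, Vega, LA), (7, 12, Vic, 24, 35, Lyra, CHI), (7, 12, Vic, 39, 14, Argo, SEA), (7, 12, Vic, 40, 2, Omega, DEN), (7, 12, Vic, 40, 2, Vega, LA), (7, 33, Hal, 24, 35, Lyra, CHI), (7, 33, Hal, 39, 14, Argo, SEA), (7, 33, Hal, 40, 2, Omega, DEN), (7, 33, Hal, 40, 2, Vega, LA), (7, 40, Rae, 24, 35, Lyra, CHI), (7, 40, Rae, 39, 14, Argo, SEA), (7, 40, Rae, 40, 2, Omega, DEN), (7, 40, Rae, 40, 2, Vega, LA)}
Keep only column(s) city, pname, cost, sname, pid: {(CHI, Lyra, 24, Hal, 7), (CHI, Lyra, 24, Rae, 7), (CHI, Lyra, 24, Vic, 7), (DEN, Omega, 40, Eve, 22), (DEN, Omega, 40, Hal, 7), (DEN, Omega, 40, Mo, 22), (DEN, Omega, 40, Ned, 22), (DEN, Omega, 40, Rae, 7), (DEN, Omega, 40, Vic, 7), (LA, Echo, 23, Eve, 22), (LA, Echo, 23, Mo, 22), (LA, Echo, 23, Ned, 22), (LA, Vega, 40, Eve, 22), (LA, Vega, 40, Hal, 7), (LA, Vega, 40, Mo, 22), (LA, Vega, 40, Ned, 22), (LA, Vega, 40, Rae, 7), (LA, Vega, 40, Vic, 7), (NYC, Echo, 23, Eve, 22), (NYC, Echo, 23, Mo, 22), (NYC, Echo, 23, Ned, 22), (SEA, Argo, 39, Hal, 7), (SEA, Argo, 39, Rae, 7), (SEA, Argo, 39, Vic, 7)}
Selection city ≠ CHI: {(DEN, Omega, 40, Eve, 22), (DEN, Omega, 40, Hal, 7), (DEN, Omega, 40, Mo, 22), (DEN, Omega, 40, Ned, 22), (DEN, Omega, 40, Rae, 7), (DEN, Omega, 40, Vic, 7), (LA, Echo, 23, Eve, 22), (LA, Echo, 23, Mo, 22), (LA, Echo, 23, Ned, 22), (LA, Vega, 40, Eve, 22), (LA, Vega, 40, Hal, 7), (LA, Vega, 40, Mo, 22), (LA, Vega, 40, Ned, 22), (LA, Vega, 40, Rae, 7), (LA, Vega, 40, Vic, 7), (NYC, Echo, 23, Eve, 22), (NYC, Echo, 23, Mo, 22), (NYC, Echo, 23, Ned, 22), (SEA, Argo, 39, Hal, 7), (SEA, Argo, 39, Rae, 7), (SEA, Argo, 39, Vic, 7)}
Keep only column(s) cost, pid (17 duplicate(s) eliminated): {(23, 22), (39, 7), (40, 22), (40, 7)}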